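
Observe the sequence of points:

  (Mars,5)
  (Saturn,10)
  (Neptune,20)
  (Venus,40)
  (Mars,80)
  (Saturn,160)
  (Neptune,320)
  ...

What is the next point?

Planet: Mars, Saturn, Neptune, Venus, Mars, Saturn, Neptune → Venus (repeats Mars → Saturn → Neptune → Venus).
Second slot — ×2 each step: 5, 10, 20, 40, 80, 160, 320 → 640.
Putting it together: (Venus,640).

(Venus,640)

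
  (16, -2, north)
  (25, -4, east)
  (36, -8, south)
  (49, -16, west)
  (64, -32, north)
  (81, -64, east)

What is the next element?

(100, -128, south)

First value: perfect squares: 4², 5², 6², …; 16, 25, 36, 49, 64, 81 → 100.
Second value: ×2 each step; -2, -4, -8, -16, -32, -64 → -128.
Direction: north, east, south, west, north, east → south (repeats north → east → south → west).
So the next element is (100, -128, south).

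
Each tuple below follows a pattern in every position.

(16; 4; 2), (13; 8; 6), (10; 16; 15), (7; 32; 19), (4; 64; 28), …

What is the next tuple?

(1; 128; 32)

First part: 16, 13, 10, 7, 4 → 1 (−3 each step).
Second part — ×2 each step: 4, 8, 16, 32, 64 → 128.
Third part — alternating steps +4, +9, +4, +9, …: 2, 6, 15, 19, 28 → 32.
Putting it together: (1; 128; 32).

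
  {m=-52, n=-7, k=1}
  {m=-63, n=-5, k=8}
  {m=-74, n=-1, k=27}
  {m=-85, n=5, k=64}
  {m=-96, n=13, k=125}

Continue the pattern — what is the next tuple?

M — −11 each step: -52, -63, -74, -85, -96 → -107.
N goes -7, -5, -1, 5, 13 → 23 (differences are 2, 4, 6, … (increasing by 2 each time)).
K: perfect cubes: 1³, 2³, 3³, …; 1, 8, 27, 64, 125 → 216.
Combining the parts gives {m=-107, n=23, k=216}.

{m=-107, n=23, k=216}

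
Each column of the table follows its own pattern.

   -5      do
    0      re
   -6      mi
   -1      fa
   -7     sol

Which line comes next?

First component: -5, 0, -6, -1, -7 → -2 (alternating steps +5, −6, +5, −6, …).
Note — runs through the solfège scale do→ti: do, re, mi, fa, sol → la.
Combining the parts gives -2  la.

-2  la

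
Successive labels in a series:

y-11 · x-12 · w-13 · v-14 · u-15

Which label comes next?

Letter — letters move back 1 place in the alphabet: y, x, w, v, u → t.
Second component: 11, 12, 13, 14, 15 → 16 (+1 each step).
Putting it together: t-16.

t-16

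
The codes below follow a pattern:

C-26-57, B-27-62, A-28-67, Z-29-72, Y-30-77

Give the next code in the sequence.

Letter: letters move back 1 place in the alphabet, wrapping A→Z; C, B, A, Z, Y → X.
Second component — +1 each step: 26, 27, 28, 29, 30 → 31.
Third component: +5 each step, so 57, 62, 67, 72, 77 → 82.
Putting it together: X-31-82.

X-31-82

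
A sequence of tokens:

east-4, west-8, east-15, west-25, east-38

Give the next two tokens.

west-54, east-73

Direction — alternates east ↔ west: east, west, east, west, east → west → east.
Second component: differences are 4, 7, 10, … (increasing by 3 each time), so 4, 8, 15, 25, 38 → 54 → 73.
Putting the parts together: west-54 and then east-73.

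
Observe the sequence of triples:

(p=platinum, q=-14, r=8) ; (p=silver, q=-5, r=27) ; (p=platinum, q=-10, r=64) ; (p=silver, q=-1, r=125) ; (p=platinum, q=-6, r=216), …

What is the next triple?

P — alternates platinum ↔ silver: platinum, silver, platinum, silver, platinum → silver.
Q: -14, -5, -10, -1, -6 → 3 (alternating steps +9, −5, +9, −5, …).
R — perfect cubes: 2³, 3³, 4³, …: 8, 27, 64, 125, 216 → 343.
Putting it together: (p=silver, q=3, r=343).

(p=silver, q=3, r=343)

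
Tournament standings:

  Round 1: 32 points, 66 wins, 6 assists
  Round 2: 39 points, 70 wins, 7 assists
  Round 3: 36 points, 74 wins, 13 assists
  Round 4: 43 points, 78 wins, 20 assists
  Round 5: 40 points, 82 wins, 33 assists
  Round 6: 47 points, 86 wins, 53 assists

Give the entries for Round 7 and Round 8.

44 points, 90 wins, 86 assists; 51 points, 94 wins, 139 assists

Points: 32, 39, 36, 43, 40, 47 → 44 → 51 (alternating steps +7, −3, +7, −3, …).
Wins: 66, 70, 74, 78, 82, 86 → 90 → 94 (+4 each step).
Assists goes 6, 7, 13, 20, 33, 53 → 86 → 139 (each term is the sum of the two before it).
Putting the parts together: 44 points, 90 wins, 86 assists and then 51 points, 94 wins, 139 assists.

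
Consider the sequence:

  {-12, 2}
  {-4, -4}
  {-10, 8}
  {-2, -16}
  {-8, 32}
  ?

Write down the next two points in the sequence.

First entry: -12, -4, -10, -2, -8 → 0 → -6 (alternating steps +8, −6, +8, −6, …).
Second entry: ×(-2) each step; 2, -4, 8, -16, 32 → -64 → 128.
Putting the parts together: {0, -64} and then {-6, 128}.

{0, -64}, {-6, 128}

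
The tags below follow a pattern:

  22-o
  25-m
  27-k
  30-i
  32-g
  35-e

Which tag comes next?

First component: 22, 25, 27, 30, 32, 35 → 37 (alternating steps +3, +2, +3, +2, …).
Letter: o, m, k, i, g, e → c (letters move back 2 places in the alphabet).
Combining the parts gives 37-c.

37-c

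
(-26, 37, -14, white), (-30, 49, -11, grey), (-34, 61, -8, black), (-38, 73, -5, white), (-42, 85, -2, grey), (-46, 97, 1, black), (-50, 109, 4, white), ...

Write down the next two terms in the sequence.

First slot — −4 each step: -26, -30, -34, -38, -42, -46, -50 → -54 → -58.
Second slot: +12 each step, so 37, 49, 61, 73, 85, 97, 109 → 121 → 133.
Third slot: +3 each step; -14, -11, -8, -5, -2, 1, 4 → 7 → 10.
Shade: repeats white → grey → black, so white, grey, black, white, grey, black, white → grey → black.
Putting the parts together: (-54, 121, 7, grey) and then (-58, 133, 10, black).

(-54, 121, 7, grey), (-58, 133, 10, black)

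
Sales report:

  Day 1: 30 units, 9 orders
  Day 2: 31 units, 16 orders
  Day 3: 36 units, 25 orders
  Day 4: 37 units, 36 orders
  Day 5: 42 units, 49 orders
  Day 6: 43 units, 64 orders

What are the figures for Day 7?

48 units, 81 orders

Units: 30, 31, 36, 37, 42, 43 → 48 (alternating steps +1, +5, +1, +5, …).
Orders: perfect squares: 3², 4², 5², …, so 9, 16, 25, 36, 49, 64 → 81.
Combining the parts gives 48 units, 81 orders.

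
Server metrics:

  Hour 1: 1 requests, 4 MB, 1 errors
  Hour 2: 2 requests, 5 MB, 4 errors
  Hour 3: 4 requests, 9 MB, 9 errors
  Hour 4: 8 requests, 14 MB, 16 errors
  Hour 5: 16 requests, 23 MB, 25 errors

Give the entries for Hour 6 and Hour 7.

32 requests, 37 MB, 36 errors; 64 requests, 60 MB, 49 errors

Requests: ×2 each step; 1, 2, 4, 8, 16 → 32 → 64.
MB: each term is the sum of the two before it, so 4, 5, 9, 14, 23 → 37 → 60.
For the errors, perfect squares: 1², 2², 3², …: 1, 4, 9, 16, 25 → 36 → 49.
Putting the parts together: 32 requests, 37 MB, 36 errors and then 64 requests, 60 MB, 49 errors.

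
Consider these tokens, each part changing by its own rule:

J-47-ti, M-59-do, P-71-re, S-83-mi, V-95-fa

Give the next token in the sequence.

Y-107-sol

Letter — letters move forward 3 places in the alphabet: J, M, P, S, V → Y.
For the second component, +12 each step: 47, 59, 71, 83, 95 → 107.
Note: runs through the solfège scale do→ti; ti, do, re, mi, fa → sol.
Putting it together: Y-107-sol.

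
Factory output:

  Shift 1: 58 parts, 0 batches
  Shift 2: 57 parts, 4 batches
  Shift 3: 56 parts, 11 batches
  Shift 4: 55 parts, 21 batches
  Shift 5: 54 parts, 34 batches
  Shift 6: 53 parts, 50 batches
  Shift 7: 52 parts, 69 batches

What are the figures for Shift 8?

Parts — −1 each step: 58, 57, 56, 55, 54, 53, 52 → 51.
Batches — differences are 4, 7, 10, … (increasing by 3 each time): 0, 4, 11, 21, 34, 50, 69 → 91.
Putting it together: 51 parts, 91 batches.

51 parts, 91 batches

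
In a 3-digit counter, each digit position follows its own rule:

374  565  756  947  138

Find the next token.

329

First digit — +2 each step, mod 10: 3, 5, 7, 9, 1 → 3.
Second digit: −1 each step, mod 10; 7, 6, 5, 4, 3 → 2.
For the third digit, +1 each step, mod 10: 4, 5, 6, 7, 8 → 9.
Combining the parts gives 329.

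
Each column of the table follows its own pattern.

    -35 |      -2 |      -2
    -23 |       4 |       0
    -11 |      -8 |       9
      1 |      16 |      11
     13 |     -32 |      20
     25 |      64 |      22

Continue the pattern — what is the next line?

37  -128  31

First component — +12 each step: -35, -23, -11, 1, 13, 25 → 37.
Second component: -2, 4, -8, 16, -32, 64 → -128 (×(-2) each step).
Third component: alternating steps +2, +9, +2, +9, …; -2, 0, 9, 11, 20, 22 → 31.
So the next line is 37  -128  31.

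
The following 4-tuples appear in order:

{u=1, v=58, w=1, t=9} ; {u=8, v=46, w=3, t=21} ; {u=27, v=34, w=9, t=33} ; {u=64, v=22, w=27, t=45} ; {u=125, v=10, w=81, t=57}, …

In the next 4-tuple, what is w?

243

W: 1, 3, 9, 27, 81 → 243 (×3 each step).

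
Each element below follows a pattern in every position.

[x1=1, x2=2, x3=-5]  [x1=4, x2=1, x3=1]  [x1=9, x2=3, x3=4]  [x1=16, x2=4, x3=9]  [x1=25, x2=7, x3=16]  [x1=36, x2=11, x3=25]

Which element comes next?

[x1=49, x2=18, x3=36]

X1: perfect squares: 1², 2², 3², …; 1, 4, 9, 16, 25, 36 → 49.
X2: each term is the sum of the two before it, so 2, 1, 3, 4, 7, 11 → 18.
X3: always the previous value of the x1; -5, 1, 4, 9, 16, 25 → 36.
So the next element is [x1=49, x2=18, x3=36].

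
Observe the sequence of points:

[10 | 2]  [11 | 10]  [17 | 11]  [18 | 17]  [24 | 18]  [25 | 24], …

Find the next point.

[31 | 25]

First slot goes 10, 11, 17, 18, 24, 25 → 31 (alternating steps +1, +6, +1, +6, …).
Second slot — always the previous value of the first slot: 2, 10, 11, 17, 18, 24 → 25.
Putting it together: [31 | 25].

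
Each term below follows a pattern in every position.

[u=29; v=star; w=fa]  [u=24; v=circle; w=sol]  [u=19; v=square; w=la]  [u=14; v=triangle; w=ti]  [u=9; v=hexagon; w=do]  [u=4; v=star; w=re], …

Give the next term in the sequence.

U: −5 each step, so 29, 24, 19, 14, 9, 4 → -1.
V: repeats star → circle → square → triangle → hexagon, so star, circle, square, triangle, hexagon, star → circle.
W: fa, sol, la, ti, do, re → mi (runs through the solfège scale do→ti).
Putting it together: [u=-1; v=circle; w=mi].

[u=-1; v=circle; w=mi]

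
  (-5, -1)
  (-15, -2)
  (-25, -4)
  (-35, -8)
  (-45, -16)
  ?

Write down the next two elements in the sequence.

For the first slot, −10 each step: -5, -15, -25, -35, -45 → -55 → -65.
Second slot: ×2 each step, so -1, -2, -4, -8, -16 → -32 → -64.
Putting the parts together: (-55, -32) and then (-65, -64).

(-55, -32), (-65, -64)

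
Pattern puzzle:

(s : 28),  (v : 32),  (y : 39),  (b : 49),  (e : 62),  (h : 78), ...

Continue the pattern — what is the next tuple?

(k : 97)

Letter: letters move forward 3 places in the alphabet, wrapping Z→A; s, v, y, b, e, h → k.
For the second component, differences are 4, 7, 10, … (increasing by 3 each time): 28, 32, 39, 49, 62, 78 → 97.
Putting it together: (k : 97).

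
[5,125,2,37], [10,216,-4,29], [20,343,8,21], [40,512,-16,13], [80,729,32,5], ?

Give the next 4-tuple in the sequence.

[160,1000,-64,-3]

First coordinate: 5, 10, 20, 40, 80 → 160 (×2 each step).
Second coordinate: perfect cubes: 5³, 6³, 7³, …; 125, 216, 343, 512, 729 → 1000.
For the third coordinate, ×(-2) each step: 2, -4, 8, -16, 32 → -64.
Fourth coordinate goes 37, 29, 21, 13, 5 → -3 (−8 each step).
Putting it together: [160,1000,-64,-3].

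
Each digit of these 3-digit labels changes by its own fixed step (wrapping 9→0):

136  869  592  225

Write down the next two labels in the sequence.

First digit: 1, 8, 5, 2 → 9 → 6 (−3 each step, mod 10).
Second digit goes 3, 6, 9, 2 → 5 → 8 (+3 each step, mod 10).
Third digit: +3 each step, mod 10; 6, 9, 2, 5 → 8 → 1.
Putting the parts together: 958 and then 681.

958, 681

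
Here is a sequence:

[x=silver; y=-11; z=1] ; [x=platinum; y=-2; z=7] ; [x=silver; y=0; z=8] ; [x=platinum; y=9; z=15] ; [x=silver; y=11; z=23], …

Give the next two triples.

X — alternates silver ↔ platinum: silver, platinum, silver, platinum, silver → platinum → silver.
Y — alternating steps +9, +2, +9, +2, …: -11, -2, 0, 9, 11 → 20 → 22.
Z: 1, 7, 8, 15, 23 → 38 → 61 (each term is the sum of the two before it).
So the next two triples are [x=platinum; y=20; z=38] and [x=silver; y=22; z=61].

[x=platinum; y=20; z=38], [x=silver; y=22; z=61]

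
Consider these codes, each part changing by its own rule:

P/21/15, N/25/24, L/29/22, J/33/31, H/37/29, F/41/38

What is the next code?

D/45/36

Letter: letters move back 2 places in the alphabet; P, N, L, J, H, F → D.
Second component — +4 each step: 21, 25, 29, 33, 37, 41 → 45.
Third component: 15, 24, 22, 31, 29, 38 → 36 (alternating steps +9, −2, +9, −2, …).
Combining the parts gives D/45/36.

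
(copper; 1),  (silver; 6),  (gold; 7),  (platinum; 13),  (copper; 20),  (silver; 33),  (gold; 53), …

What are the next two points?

Metal: repeats copper → silver → gold → platinum; copper, silver, gold, platinum, copper, silver, gold → platinum → copper.
Second coordinate goes 1, 6, 7, 13, 20, 33, 53 → 86 → 139 (each term is the sum of the two before it).
So the next two points are (platinum; 86) and (copper; 139).

(platinum; 86), (copper; 139)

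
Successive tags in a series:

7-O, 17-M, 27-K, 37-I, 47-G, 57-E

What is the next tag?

For the first component, +10 each step: 7, 17, 27, 37, 47, 57 → 67.
Letter — letters move back 2 places in the alphabet: O, M, K, I, G, E → C.
Combining the parts gives 67-C.

67-C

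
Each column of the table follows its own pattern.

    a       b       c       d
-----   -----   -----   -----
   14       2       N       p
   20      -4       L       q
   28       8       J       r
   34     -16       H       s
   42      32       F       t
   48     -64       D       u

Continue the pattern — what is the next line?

56  128  B  v

Column a: alternating steps +6, +8, +6, +8, …, so 14, 20, 28, 34, 42, 48 → 56.
Column b — ×(-2) each step: 2, -4, 8, -16, 32, -64 → 128.
For the column c, letters move back 2 places in the alphabet: N, L, J, H, F, D → B.
Column d: p, q, r, s, t, u → v (letters move forward 1 place in the alphabet).
Combining the parts gives 56  128  B  v.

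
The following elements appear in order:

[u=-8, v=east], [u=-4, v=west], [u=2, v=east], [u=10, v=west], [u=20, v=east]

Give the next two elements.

For the u, differences are 4, 6, 8, … (increasing by 2 each time): -8, -4, 2, 10, 20 → 32 → 46.
V: alternates east ↔ west, so east, west, east, west, east → west → east.
So the next two elements are [u=32, v=west] and [u=46, v=east].

[u=32, v=west], [u=46, v=east]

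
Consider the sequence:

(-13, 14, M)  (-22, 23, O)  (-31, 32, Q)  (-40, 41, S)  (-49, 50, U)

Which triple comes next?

(-58, 59, W)

First component — −9 each step: -13, -22, -31, -40, -49 → -58.
Second component: together with the first component always sums to 1, so 14, 23, 32, 41, 50 → 59.
Letter — letters move forward 2 places in the alphabet: M, O, Q, S, U → W.
Combining the parts gives (-58, 59, W).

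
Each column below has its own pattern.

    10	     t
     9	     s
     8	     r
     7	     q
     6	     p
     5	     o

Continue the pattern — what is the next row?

First component: −1 each step; 10, 9, 8, 7, 6, 5 → 4.
Letter goes t, s, r, q, p, o → n (letters move back 1 place in the alphabet).
Putting it together: 4  n.

4  n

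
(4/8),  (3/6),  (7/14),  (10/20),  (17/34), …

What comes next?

(27/54)

First coordinate: 4, 3, 7, 10, 17 → 27 (each term is the sum of the two before it).
Second coordinate goes 8, 6, 14, 20, 34 → 54 (always 2 × the first coordinate).
Putting it together: (27/54).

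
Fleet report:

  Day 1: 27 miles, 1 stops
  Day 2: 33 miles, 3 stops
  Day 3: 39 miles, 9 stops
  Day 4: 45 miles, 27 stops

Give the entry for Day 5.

51 miles, 81 stops

For the miles, +6 each step: 27, 33, 39, 45 → 51.
Stops goes 1, 3, 9, 27 → 81 (×3 each step).
Putting it together: 51 miles, 81 stops.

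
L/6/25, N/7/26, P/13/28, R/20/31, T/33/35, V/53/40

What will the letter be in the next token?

Letter: letters move forward 2 places in the alphabet, so L, N, P, R, T, V → X.

X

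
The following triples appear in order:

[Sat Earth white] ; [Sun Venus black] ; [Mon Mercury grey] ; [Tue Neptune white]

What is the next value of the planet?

Planet goes Earth, Venus, Mercury, Neptune → Uranus (runs backward through the planets Mercury→Neptune).

Uranus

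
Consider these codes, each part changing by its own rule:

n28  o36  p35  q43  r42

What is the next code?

s50

Letter — letters move forward 1 place in the alphabet: n, o, p, q, r → s.
Second component: 28, 36, 35, 43, 42 → 50 (alternating steps +8, −1, +8, −1, …).
So the next code is s50.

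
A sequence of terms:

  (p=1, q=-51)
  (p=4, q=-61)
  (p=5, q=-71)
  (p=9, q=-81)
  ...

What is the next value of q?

-91

Q: −10 each step, so -51, -61, -71, -81 → -91.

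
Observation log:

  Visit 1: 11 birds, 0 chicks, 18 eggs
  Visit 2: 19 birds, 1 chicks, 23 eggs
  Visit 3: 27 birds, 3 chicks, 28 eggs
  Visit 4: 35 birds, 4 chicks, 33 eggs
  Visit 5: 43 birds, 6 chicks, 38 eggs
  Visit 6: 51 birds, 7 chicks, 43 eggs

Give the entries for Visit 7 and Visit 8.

For the birds, +8 each step: 11, 19, 27, 35, 43, 51 → 59 → 67.
Chicks goes 0, 1, 3, 4, 6, 7 → 9 → 10 (alternating steps +1, +2, +1, +2, …).
Eggs goes 18, 23, 28, 33, 38, 43 → 48 → 53 (+5 each step).
So the next two rows are 59 birds, 9 chicks, 48 eggs and 67 birds, 10 chicks, 53 eggs.

59 birds, 9 chicks, 48 eggs; 67 birds, 10 chicks, 53 eggs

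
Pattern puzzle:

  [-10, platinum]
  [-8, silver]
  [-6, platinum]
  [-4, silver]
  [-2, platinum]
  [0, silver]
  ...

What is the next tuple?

First slot: +2 each step, so -10, -8, -6, -4, -2, 0 → 2.
Metal: alternates platinum ↔ silver, so platinum, silver, platinum, silver, platinum, silver → platinum.
Combining the parts gives [2, platinum].

[2, platinum]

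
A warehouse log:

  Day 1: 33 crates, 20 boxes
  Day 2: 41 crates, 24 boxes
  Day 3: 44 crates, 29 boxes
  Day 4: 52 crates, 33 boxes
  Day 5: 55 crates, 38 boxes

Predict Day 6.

63 crates, 42 boxes

Crates goes 33, 41, 44, 52, 55 → 63 (alternating steps +8, +3, +8, +3, …).
Boxes goes 20, 24, 29, 33, 38 → 42 (alternating steps +4, +5, +4, +5, …).
So the next record is 63 crates, 42 boxes.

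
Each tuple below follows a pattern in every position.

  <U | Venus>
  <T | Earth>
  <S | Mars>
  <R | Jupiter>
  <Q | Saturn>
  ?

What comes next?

<P | Uranus>

Letter goes U, T, S, R, Q → P (letters move back 1 place in the alphabet).
Planet: Venus, Earth, Mars, Jupiter, Saturn → Uranus (runs through the planets Mercury→Neptune).
So the next tuple is <P | Uranus>.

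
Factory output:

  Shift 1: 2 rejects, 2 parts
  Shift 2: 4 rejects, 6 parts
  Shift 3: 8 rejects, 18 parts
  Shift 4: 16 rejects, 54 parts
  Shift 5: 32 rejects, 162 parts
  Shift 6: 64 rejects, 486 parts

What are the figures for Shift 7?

Rejects — ×2 each step: 2, 4, 8, 16, 32, 64 → 128.
Parts: 2, 6, 18, 54, 162, 486 → 1458 (×3 each step).
Putting it together: 128 rejects, 1458 parts.

128 rejects, 1458 parts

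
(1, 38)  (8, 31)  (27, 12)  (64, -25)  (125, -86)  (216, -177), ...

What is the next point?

First component — perfect cubes: 1³, 2³, 3³, …: 1, 8, 27, 64, 125, 216 → 343.
For the second component, together with the first component always sums to 39: 38, 31, 12, -25, -86, -177 → -304.
Combining the parts gives (343, -304).

(343, -304)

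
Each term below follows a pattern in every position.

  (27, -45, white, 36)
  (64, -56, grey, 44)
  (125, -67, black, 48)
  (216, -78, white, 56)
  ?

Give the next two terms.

(343, -89, grey, 60), (512, -100, black, 68)

For the first part, perfect cubes: 3³, 4³, 5³, …: 27, 64, 125, 216 → 343 → 512.
For the second part, −11 each step: -45, -56, -67, -78 → -89 → -100.
Shade: white, grey, black, white → grey → black (repeats white → grey → black).
Fourth part: alternating steps +8, +4, +8, +4, …; 36, 44, 48, 56 → 60 → 68.
Putting the parts together: (343, -89, grey, 60) and then (512, -100, black, 68).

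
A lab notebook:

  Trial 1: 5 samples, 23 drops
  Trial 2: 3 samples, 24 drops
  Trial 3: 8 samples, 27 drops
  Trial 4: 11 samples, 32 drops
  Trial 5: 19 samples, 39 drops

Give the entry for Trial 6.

30 samples, 48 drops

For the samples, each term is the sum of the two before it: 5, 3, 8, 11, 19 → 30.
Drops goes 23, 24, 27, 32, 39 → 48 (differences are 1, 3, 5, … (increasing by 2 each time)).
Combining the parts gives 30 samples, 48 drops.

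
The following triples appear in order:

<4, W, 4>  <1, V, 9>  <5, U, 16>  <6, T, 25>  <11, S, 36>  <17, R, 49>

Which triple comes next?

First value: each term is the sum of the two before it, so 4, 1, 5, 6, 11, 17 → 28.
For the letter, letters move back 1 place in the alphabet: W, V, U, T, S, R → Q.
Third value — perfect squares: 2², 3², 4², …: 4, 9, 16, 25, 36, 49 → 64.
Putting it together: <28, Q, 64>.

<28, Q, 64>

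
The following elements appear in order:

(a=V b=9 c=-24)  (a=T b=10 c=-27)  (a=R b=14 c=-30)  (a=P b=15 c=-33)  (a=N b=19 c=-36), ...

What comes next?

For the a, letters move back 2 places in the alphabet: V, T, R, P, N → L.
B goes 9, 10, 14, 15, 19 → 20 (alternating steps +1, +4, +1, +4, …).
C — −3 each step: -24, -27, -30, -33, -36 → -39.
Putting it together: (a=L b=20 c=-39).

(a=L b=20 c=-39)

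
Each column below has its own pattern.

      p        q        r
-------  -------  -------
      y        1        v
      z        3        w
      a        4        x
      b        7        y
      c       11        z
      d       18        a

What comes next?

Column p: letters move forward 1 place in the alphabet, wrapping Z→A, so y, z, a, b, c, d → e.
Column q: each term is the sum of the two before it, so 1, 3, 4, 7, 11, 18 → 29.
For the column r, letters move forward 1 place in the alphabet, wrapping Z→A: v, w, x, y, z, a → b.
Putting it together: e  29  b.

e  29  b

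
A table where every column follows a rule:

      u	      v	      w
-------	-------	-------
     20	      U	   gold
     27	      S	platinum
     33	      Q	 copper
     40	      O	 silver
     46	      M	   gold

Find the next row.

53  K  platinum

Column u — alternating steps +7, +6, +7, +6, …: 20, 27, 33, 40, 46 → 53.
Column v: letters move back 2 places in the alphabet, so U, S, Q, O, M → K.
Column w: repeats gold → platinum → copper → silver; gold, platinum, copper, silver, gold → platinum.
So the next row is 53  K  platinum.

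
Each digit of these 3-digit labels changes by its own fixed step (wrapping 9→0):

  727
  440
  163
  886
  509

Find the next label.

First digit: 7, 4, 1, 8, 5 → 2 (−3 each step, mod 10).
Second digit: +2 each step, mod 10, so 2, 4, 6, 8, 0 → 2.
For the third digit, +3 each step, mod 10: 7, 0, 3, 6, 9 → 2.
Combining the parts gives 222.

222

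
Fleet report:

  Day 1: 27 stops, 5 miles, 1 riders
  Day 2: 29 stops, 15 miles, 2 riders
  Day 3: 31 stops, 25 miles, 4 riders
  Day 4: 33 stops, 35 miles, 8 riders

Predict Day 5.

Stops — +2 each step: 27, 29, 31, 33 → 35.
Miles — +10 each step: 5, 15, 25, 35 → 45.
For the riders, ×2 each step: 1, 2, 4, 8 → 16.
Combining the parts gives 35 stops, 45 miles, 16 riders.

35 stops, 45 miles, 16 riders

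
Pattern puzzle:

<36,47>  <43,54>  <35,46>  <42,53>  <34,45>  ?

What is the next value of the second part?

First part: alternating steps +7, −8, +7, −8, …; 36, 43, 35, 42, 34 → 41.
Second part: 47, 54, 46, 53, 45 → 52 (always 11 more than the first part).

52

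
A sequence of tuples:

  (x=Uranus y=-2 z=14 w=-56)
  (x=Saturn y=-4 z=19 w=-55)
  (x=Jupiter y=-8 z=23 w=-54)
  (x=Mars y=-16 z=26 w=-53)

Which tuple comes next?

(x=Earth y=-32 z=28 w=-52)

X: runs backward through the planets Mercury→Neptune, so Uranus, Saturn, Jupiter, Mars → Earth.
Y: ×2 each step, so -2, -4, -8, -16 → -32.
Z — differences are 5, 4, 3, … (decreasing by 1 each time): 14, 19, 23, 26 → 28.
For the w, +1 each step: -56, -55, -54, -53 → -52.
Putting it together: (x=Earth y=-32 z=28 w=-52).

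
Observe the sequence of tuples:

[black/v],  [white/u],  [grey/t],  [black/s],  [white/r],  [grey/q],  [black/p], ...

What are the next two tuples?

Shade: repeats black → white → grey; black, white, grey, black, white, grey, black → white → grey.
Letter: letters move back 1 place in the alphabet; v, u, t, s, r, q, p → o → n.
Putting the parts together: [white/o] and then [grey/n].

[white/o], [grey/n]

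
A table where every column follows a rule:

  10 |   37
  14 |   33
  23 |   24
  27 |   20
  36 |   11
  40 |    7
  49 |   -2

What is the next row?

53  -6

For the first component, alternating steps +4, +9, +4, +9, …: 10, 14, 23, 27, 36, 40, 49 → 53.
Second component — together with the first component always sums to 47: 37, 33, 24, 20, 11, 7, -2 → -6.
Putting it together: 53  -6.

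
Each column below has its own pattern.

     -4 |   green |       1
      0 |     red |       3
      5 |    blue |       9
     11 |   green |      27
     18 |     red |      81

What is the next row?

26  blue  243

First component: differences are 4, 5, 6, … (increasing by 1 each time); -4, 0, 5, 11, 18 → 26.
Colour: repeats green → red → blue, so green, red, blue, green, red → blue.
Third component goes 1, 3, 9, 27, 81 → 243 (×3 each step).
So the next row is 26  blue  243.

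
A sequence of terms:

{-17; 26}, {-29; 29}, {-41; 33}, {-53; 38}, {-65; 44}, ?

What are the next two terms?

{-77; 51}, {-89; 59}

First slot goes -17, -29, -41, -53, -65 → -77 → -89 (−12 each step).
Second slot goes 26, 29, 33, 38, 44 → 51 → 59 (differences are 3, 4, 5, … (increasing by 1 each time)).
Putting the parts together: {-77; 51} and then {-89; 59}.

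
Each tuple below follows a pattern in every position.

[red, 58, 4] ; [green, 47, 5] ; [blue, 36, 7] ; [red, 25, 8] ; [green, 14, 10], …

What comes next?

[blue, 3, 11]

Colour goes red, green, blue, red, green → blue (repeats red → green → blue).
Second component: −11 each step; 58, 47, 36, 25, 14 → 3.
Third component: 4, 5, 7, 8, 10 → 11 (alternating steps +1, +2, +1, +2, …).
So the next tuple is [blue, 3, 11].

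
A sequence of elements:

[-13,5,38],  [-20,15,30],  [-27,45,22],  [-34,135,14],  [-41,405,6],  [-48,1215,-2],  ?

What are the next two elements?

[-55,3645,-10], [-62,10935,-18]

First value: −7 each step, so -13, -20, -27, -34, -41, -48 → -55 → -62.
Second value goes 5, 15, 45, 135, 405, 1215 → 3645 → 10935 (×3 each step).
For the third value, −8 each step: 38, 30, 22, 14, 6, -2 → -10 → -18.
So the next two elements are [-55,3645,-10] and [-62,10935,-18].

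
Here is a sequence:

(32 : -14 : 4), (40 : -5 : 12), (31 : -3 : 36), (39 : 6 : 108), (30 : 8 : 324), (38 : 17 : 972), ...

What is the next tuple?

(29 : 19 : 2916)

First slot: 32, 40, 31, 39, 30, 38 → 29 (alternating steps +8, −9, +8, −9, …).
Second slot — alternating steps +9, +2, +9, +2, …: -14, -5, -3, 6, 8, 17 → 19.
Third slot: ×3 each step; 4, 12, 36, 108, 324, 972 → 2916.
Putting it together: (29 : 19 : 2916).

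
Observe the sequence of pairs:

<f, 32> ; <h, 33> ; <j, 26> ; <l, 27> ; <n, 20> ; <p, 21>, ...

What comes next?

<r, 14>

Letter goes f, h, j, l, n, p → r (letters move forward 2 places in the alphabet).
Second value: 32, 33, 26, 27, 20, 21 → 14 (alternating steps +1, −7, +1, −7, …).
Putting it together: <r, 14>.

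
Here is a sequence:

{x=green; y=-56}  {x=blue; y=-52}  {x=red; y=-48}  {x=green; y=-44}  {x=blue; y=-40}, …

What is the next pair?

X: repeats green → blue → red; green, blue, red, green, blue → red.
For the y, +4 each step: -56, -52, -48, -44, -40 → -36.
So the next pair is {x=red; y=-36}.

{x=red; y=-36}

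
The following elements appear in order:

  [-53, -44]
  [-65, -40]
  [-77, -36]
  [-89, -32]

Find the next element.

First part: −12 each step, so -53, -65, -77, -89 → -101.
Second part: +4 each step; -44, -40, -36, -32 → -28.
Combining the parts gives [-101, -28].

[-101, -28]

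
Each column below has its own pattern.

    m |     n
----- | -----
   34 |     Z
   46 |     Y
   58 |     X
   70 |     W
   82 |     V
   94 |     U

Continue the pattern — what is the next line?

Column m: +12 each step, so 34, 46, 58, 70, 82, 94 → 106.
Column n: letters move back 1 place in the alphabet, so Z, Y, X, W, V, U → T.
Putting it together: 106  T.

106  T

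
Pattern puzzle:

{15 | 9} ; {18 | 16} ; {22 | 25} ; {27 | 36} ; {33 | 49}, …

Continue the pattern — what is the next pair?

First coordinate: differences are 3, 4, 5, … (increasing by 1 each time); 15, 18, 22, 27, 33 → 40.
Second coordinate: 9, 16, 25, 36, 49 → 64 (perfect squares: 3², 4², 5², …).
So the next pair is {40 | 64}.

{40 | 64}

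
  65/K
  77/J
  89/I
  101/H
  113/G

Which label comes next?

First component goes 65, 77, 89, 101, 113 → 125 (+12 each step).
Letter: letters move back 1 place in the alphabet; K, J, I, H, G → F.
Putting it together: 125/F.

125/F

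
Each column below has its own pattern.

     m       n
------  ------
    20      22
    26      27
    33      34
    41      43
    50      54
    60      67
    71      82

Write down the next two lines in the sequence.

Column m: differences are 6, 7, 8, … (increasing by 1 each time), so 20, 26, 33, 41, 50, 60, 71 → 83 → 96.
Column n: differences are 5, 7, 9, … (increasing by 2 each time); 22, 27, 34, 43, 54, 67, 82 → 99 → 118.
Putting the parts together: 83  99 and then 96  118.

83  99; 96  118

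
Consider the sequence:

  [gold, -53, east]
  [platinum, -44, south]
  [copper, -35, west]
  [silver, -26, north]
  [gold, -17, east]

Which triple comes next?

[platinum, -8, south]

Metal — repeats gold → platinum → copper → silver: gold, platinum, copper, silver, gold → platinum.
Second coordinate goes -53, -44, -35, -26, -17 → -8 (+9 each step).
Direction: repeats east → south → west → north; east, south, west, north, east → south.
Combining the parts gives [platinum, -8, south].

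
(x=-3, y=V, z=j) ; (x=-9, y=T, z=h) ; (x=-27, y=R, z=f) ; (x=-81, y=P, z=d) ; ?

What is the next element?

(x=-243, y=N, z=b)

X: -3, -9, -27, -81 → -243 (×3 each step).
Y — letters move back 2 places in the alphabet: V, T, R, P → N.
For the z, letters move back 2 places in the alphabet: j, h, f, d → b.
Combining the parts gives (x=-243, y=N, z=b).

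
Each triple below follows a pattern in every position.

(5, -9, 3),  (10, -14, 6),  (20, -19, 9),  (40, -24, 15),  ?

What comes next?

First coordinate: ×2 each step, so 5, 10, 20, 40 → 80.
Second coordinate: -9, -14, -19, -24 → -29 (−5 each step).
Third coordinate: each term is the sum of the two before it; 3, 6, 9, 15 → 24.
Combining the parts gives (80, -29, 24).

(80, -29, 24)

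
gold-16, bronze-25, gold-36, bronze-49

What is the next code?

Rank: alternates gold ↔ bronze; gold, bronze, gold, bronze → gold.
Second component: perfect squares: 4², 5², 6², …, so 16, 25, 36, 49 → 64.
Combining the parts gives gold-64.

gold-64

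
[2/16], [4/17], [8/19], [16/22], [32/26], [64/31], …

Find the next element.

[128/37]

First part: ×2 each step, so 2, 4, 8, 16, 32, 64 → 128.
Second part: differences are 1, 2, 3, … (increasing by 1 each time), so 16, 17, 19, 22, 26, 31 → 37.
So the next element is [128/37].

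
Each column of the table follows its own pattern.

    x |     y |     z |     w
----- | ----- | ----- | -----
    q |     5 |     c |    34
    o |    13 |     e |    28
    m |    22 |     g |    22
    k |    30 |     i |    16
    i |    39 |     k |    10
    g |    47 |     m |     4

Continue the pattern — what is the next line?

Column x: letters move back 2 places in the alphabet; q, o, m, k, i, g → e.
For the column y, alternating steps +8, +9, +8, +9, …: 5, 13, 22, 30, 39, 47 → 56.
Column z — letters move forward 2 places in the alphabet: c, e, g, i, k, m → o.
Column w — −6 each step: 34, 28, 22, 16, 10, 4 → -2.
So the next line is e  56  o  -2.

e  56  o  -2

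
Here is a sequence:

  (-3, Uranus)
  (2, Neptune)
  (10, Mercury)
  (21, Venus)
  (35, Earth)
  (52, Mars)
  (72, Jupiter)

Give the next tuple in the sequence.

(95, Saturn)

First slot: -3, 2, 10, 21, 35, 52, 72 → 95 (differences are 5, 8, 11, … (increasing by 3 each time)).
Planet: Uranus, Neptune, Mercury, Venus, Earth, Mars, Jupiter → Saturn (runs through the planets Mercury→Neptune).
Combining the parts gives (95, Saturn).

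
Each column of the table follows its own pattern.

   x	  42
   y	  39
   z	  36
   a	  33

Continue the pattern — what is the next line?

b  30

Letter goes x, y, z, a → b (letters move forward 1 place in the alphabet, wrapping Z→A).
Second component goes 42, 39, 36, 33 → 30 (−3 each step).
Combining the parts gives b  30.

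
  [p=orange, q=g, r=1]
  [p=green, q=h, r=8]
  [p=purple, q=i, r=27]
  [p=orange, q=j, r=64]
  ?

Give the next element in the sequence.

P goes orange, green, purple, orange → green (repeats orange → green → purple).
Q — letters move forward 1 place in the alphabet: g, h, i, j → k.
R — perfect cubes: 1³, 2³, 3³, …: 1, 8, 27, 64 → 125.
So the next element is [p=green, q=k, r=125].

[p=green, q=k, r=125]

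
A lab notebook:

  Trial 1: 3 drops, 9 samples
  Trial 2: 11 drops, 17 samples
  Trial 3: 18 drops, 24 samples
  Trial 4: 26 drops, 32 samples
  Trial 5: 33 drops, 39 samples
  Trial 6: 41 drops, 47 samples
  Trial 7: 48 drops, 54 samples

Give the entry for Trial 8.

56 drops, 62 samples

Drops: alternating steps +8, +7, +8, +7, …; 3, 11, 18, 26, 33, 41, 48 → 56.
Samples goes 9, 17, 24, 32, 39, 47, 54 → 62 (always 6 more than the drops).
Putting it together: 56 drops, 62 samples.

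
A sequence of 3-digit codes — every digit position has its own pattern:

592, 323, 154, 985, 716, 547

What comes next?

First digit goes 5, 3, 1, 9, 7, 5 → 3 (−2 each step, mod 10).
Second digit goes 9, 2, 5, 8, 1, 4 → 7 (+3 each step, mod 10).
Third digit: 2, 3, 4, 5, 6, 7 → 8 (+1 each step, mod 10).
So the next code is 378.

378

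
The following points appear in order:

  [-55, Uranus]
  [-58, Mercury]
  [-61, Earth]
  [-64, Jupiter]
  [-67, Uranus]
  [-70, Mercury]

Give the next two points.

[-73, Earth], [-76, Jupiter]

First slot — −3 each step: -55, -58, -61, -64, -67, -70 → -73 → -76.
Planet — repeats Uranus → Mercury → Earth → Jupiter: Uranus, Mercury, Earth, Jupiter, Uranus, Mercury → Earth → Jupiter.
Putting the parts together: [-73, Earth] and then [-76, Jupiter].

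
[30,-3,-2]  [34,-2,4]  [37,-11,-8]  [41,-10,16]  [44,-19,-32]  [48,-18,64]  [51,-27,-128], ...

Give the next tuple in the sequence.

[55,-26,256]

First component: 30, 34, 37, 41, 44, 48, 51 → 55 (alternating steps +4, +3, +4, +3, …).
Second component goes -3, -2, -11, -10, -19, -18, -27 → -26 (alternating steps +1, −9, +1, −9, …).
Third component: ×(-2) each step, so -2, 4, -8, 16, -32, 64, -128 → 256.
So the next tuple is [55,-26,256].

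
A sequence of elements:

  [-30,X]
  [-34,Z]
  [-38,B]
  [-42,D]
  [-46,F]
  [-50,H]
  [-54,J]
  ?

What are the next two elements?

[-58,L], [-62,N]

First coordinate: -30, -34, -38, -42, -46, -50, -54 → -58 → -62 (−4 each step).
Letter: letters move forward 2 places in the alphabet, wrapping Z→A; X, Z, B, D, F, H, J → L → N.
Putting the parts together: [-58,L] and then [-62,N].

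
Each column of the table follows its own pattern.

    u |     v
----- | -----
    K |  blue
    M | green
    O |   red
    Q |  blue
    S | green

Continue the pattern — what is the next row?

Column u: K, M, O, Q, S → U (letters move forward 2 places in the alphabet).
Column v: blue, green, red, blue, green → red (repeats blue → green → red).
So the next row is U  red.

U  red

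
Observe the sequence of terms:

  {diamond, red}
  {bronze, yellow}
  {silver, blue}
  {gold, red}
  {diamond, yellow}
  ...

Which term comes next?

Rank: repeats diamond → bronze → silver → gold; diamond, bronze, silver, gold, diamond → bronze.
Colour: repeats red → yellow → blue, so red, yellow, blue, red, yellow → blue.
So the next term is {bronze, blue}.

{bronze, blue}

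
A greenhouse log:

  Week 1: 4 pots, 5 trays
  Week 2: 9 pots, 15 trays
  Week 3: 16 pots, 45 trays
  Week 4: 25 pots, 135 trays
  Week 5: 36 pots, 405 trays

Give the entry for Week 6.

Pots: perfect squares: 2², 3², 4², …, so 4, 9, 16, 25, 36 → 49.
Trays: ×3 each step, so 5, 15, 45, 135, 405 → 1215.
Combining the parts gives 49 pots, 1215 trays.

49 pots, 1215 trays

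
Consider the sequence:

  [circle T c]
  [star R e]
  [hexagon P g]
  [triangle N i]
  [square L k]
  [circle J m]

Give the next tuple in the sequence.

Shape: repeats circle → star → hexagon → triangle → square; circle, star, hexagon, triangle, square, circle → star.
For the first letter, letters move back 2 places in the alphabet: T, R, P, N, L, J → H.
Second letter: letters move forward 2 places in the alphabet, so c, e, g, i, k, m → o.
Combining the parts gives [star H o].

[star H o]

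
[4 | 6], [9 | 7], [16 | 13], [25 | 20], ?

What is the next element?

First coordinate goes 4, 9, 16, 25 → 36 (perfect squares: 2², 3², 4², …).
Second coordinate: 6, 7, 13, 20 → 33 (each term is the sum of the two before it).
So the next element is [36 | 33].

[36 | 33]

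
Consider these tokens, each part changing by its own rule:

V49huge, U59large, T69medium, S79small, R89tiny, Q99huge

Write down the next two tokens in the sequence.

Letter: V, U, T, S, R, Q → P → O (letters move back 1 place in the alphabet).
Second component: +10 each step, so 49, 59, 69, 79, 89, 99 → 109 → 119.
For the size, repeats huge → large → medium → small → tiny: huge, large, medium, small, tiny, huge → large → medium.
So the next two tokens are P109large and O119medium.

P109large then O119medium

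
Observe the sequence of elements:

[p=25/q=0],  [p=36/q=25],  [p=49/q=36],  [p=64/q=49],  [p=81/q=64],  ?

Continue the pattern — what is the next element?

For the p, perfect squares: 5², 6², 7², …: 25, 36, 49, 64, 81 → 100.
Q — always the previous value of the p: 0, 25, 36, 49, 64 → 81.
Putting it together: [p=100/q=81].

[p=100/q=81]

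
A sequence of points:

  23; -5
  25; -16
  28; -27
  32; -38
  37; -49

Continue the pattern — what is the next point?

43; -60

First slot: 23, 25, 28, 32, 37 → 43 (differences are 2, 3, 4, … (increasing by 1 each time)).
Second slot: −11 each step, so -5, -16, -27, -38, -49 → -60.
So the next point is 43; -60.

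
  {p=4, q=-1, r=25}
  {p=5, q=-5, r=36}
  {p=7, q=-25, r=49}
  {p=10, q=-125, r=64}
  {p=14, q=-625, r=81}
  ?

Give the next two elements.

{p=19, q=-3125, r=100}, {p=25, q=-15625, r=121}

P: differences are 1, 2, 3, … (increasing by 1 each time), so 4, 5, 7, 10, 14 → 19 → 25.
Q: ×5 each step, so -1, -5, -25, -125, -625 → -3125 → -15625.
R: 25, 36, 49, 64, 81 → 100 → 121 (perfect squares: 5², 6², 7², …).
Putting the parts together: {p=19, q=-3125, r=100} and then {p=25, q=-15625, r=121}.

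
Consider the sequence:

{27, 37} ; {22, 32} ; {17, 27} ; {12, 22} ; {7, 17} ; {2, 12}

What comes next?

{-3, 7}

First component: 27, 22, 17, 12, 7, 2 → -3 (−5 each step).
Second component — always 10 more than the first component: 37, 32, 27, 22, 17, 12 → 7.
So the next term is {-3, 7}.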